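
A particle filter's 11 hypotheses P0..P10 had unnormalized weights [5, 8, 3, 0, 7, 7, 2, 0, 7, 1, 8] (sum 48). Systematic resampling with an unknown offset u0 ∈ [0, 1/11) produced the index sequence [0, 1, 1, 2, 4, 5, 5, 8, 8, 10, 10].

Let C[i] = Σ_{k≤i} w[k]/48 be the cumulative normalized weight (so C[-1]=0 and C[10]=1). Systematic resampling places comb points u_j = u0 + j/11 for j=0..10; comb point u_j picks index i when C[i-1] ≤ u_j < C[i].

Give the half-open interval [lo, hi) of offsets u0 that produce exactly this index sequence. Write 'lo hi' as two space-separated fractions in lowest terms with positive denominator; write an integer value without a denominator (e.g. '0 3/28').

C = [5/48, 13/48, 1/3, 1/3, 23/48, 5/8, 2/3, 2/3, 13/16, 5/6, 1]
j=0 picked index 0: u0 ∈ [0, 5/48)
j=1 picked index 1: u0 ∈ [7/528, 95/528)
j=2 picked index 1: u0 ∈ [-41/528, 47/528)
j=3 picked index 2: u0 ∈ [-1/528, 2/33)
j=4 picked index 4: u0 ∈ [-1/33, 61/528)
j=5 picked index 5: u0 ∈ [13/528, 15/88)
j=6 picked index 5: u0 ∈ [-35/528, 7/88)
j=7 picked index 8: u0 ∈ [1/33, 31/176)
j=8 picked index 8: u0 ∈ [-2/33, 15/176)
j=9 picked index 10: u0 ∈ [1/66, 2/11)
j=10 picked index 10: u0 ∈ [-5/66, 1/11)
intersection: [1/33, 2/33)

1/33 2/33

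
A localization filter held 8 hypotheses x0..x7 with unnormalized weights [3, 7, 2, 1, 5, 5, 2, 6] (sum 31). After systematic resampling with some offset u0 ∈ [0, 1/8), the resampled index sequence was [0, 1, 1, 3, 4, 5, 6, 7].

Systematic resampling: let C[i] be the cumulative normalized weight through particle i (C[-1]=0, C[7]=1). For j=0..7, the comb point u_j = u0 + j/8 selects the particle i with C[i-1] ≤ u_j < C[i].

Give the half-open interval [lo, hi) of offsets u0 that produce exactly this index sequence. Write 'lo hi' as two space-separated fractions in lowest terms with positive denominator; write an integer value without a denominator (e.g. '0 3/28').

C = [3/31, 10/31, 12/31, 13/31, 18/31, 23/31, 25/31, 1]
j=0 picked index 0: u0 ∈ [0, 3/31)
j=1 picked index 1: u0 ∈ [-7/248, 49/248)
j=2 picked index 1: u0 ∈ [-19/124, 9/124)
j=3 picked index 3: u0 ∈ [3/248, 11/248)
j=4 picked index 4: u0 ∈ [-5/62, 5/62)
j=5 picked index 5: u0 ∈ [-11/248, 29/248)
j=6 picked index 6: u0 ∈ [-1/124, 7/124)
j=7 picked index 7: u0 ∈ [-17/248, 1/8)
intersection: [3/248, 11/248)

3/248 11/248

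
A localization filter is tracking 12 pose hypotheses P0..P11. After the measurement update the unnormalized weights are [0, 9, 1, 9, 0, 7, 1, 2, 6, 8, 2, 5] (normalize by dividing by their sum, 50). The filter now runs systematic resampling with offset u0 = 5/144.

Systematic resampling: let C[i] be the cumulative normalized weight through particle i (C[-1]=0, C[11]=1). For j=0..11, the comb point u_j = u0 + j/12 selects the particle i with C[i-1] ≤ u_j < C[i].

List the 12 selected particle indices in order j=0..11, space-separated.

C = [0, 9/50, 1/5, 19/50, 19/50, 13/25, 27/50, 29/50, 7/10, 43/50, 9/10, 1]
j=0: u_0=5/144 ∈ [0, 9/50) → index 1
j=1: u_1=17/144 ∈ [0, 9/50) → index 1
j=2: u_2=29/144 ∈ [1/5, 19/50) → index 3
j=3: u_3=41/144 ∈ [1/5, 19/50) → index 3
j=4: u_4=53/144 ∈ [1/5, 19/50) → index 3
j=5: u_5=65/144 ∈ [19/50, 13/25) → index 5
j=6: u_6=77/144 ∈ [13/25, 27/50) → index 6
j=7: u_7=89/144 ∈ [29/50, 7/10) → index 8
j=8: u_8=101/144 ∈ [7/10, 43/50) → index 9
j=9: u_9=113/144 ∈ [7/10, 43/50) → index 9
j=10: u_10=125/144 ∈ [43/50, 9/10) → index 10
j=11: u_11=137/144 ∈ [9/10, 1) → index 11

1 1 3 3 3 5 6 8 9 9 10 11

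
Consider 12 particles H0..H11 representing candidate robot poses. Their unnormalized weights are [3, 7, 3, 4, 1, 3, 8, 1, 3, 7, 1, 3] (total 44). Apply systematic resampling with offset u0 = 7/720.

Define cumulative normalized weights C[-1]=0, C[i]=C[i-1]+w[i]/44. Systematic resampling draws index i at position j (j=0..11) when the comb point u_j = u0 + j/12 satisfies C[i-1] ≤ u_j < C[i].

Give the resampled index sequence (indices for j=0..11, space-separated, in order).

C = [3/44, 5/22, 13/44, 17/44, 9/22, 21/44, 29/44, 15/22, 3/4, 10/11, 41/44, 1]
j=0: u_0=7/720 ∈ [0, 3/44) → index 0
j=1: u_1=67/720 ∈ [3/44, 5/22) → index 1
j=2: u_2=127/720 ∈ [3/44, 5/22) → index 1
j=3: u_3=187/720 ∈ [5/22, 13/44) → index 2
j=4: u_4=247/720 ∈ [13/44, 17/44) → index 3
j=5: u_5=307/720 ∈ [9/22, 21/44) → index 5
j=6: u_6=367/720 ∈ [21/44, 29/44) → index 6
j=7: u_7=427/720 ∈ [21/44, 29/44) → index 6
j=8: u_8=487/720 ∈ [29/44, 15/22) → index 7
j=9: u_9=547/720 ∈ [3/4, 10/11) → index 9
j=10: u_10=607/720 ∈ [3/4, 10/11) → index 9
j=11: u_11=667/720 ∈ [10/11, 41/44) → index 10

0 1 1 2 3 5 6 6 7 9 9 10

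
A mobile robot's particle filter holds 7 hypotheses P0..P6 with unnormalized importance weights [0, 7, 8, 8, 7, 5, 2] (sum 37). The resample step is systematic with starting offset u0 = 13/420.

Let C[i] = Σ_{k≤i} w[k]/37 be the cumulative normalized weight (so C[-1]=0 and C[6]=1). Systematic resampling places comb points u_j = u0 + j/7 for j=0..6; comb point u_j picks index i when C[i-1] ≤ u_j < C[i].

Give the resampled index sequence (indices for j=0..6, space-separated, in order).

C = [0, 7/37, 15/37, 23/37, 30/37, 35/37, 1]
j=0: u_0=13/420 ∈ [0, 7/37) → index 1
j=1: u_1=73/420 ∈ [0, 7/37) → index 1
j=2: u_2=19/60 ∈ [7/37, 15/37) → index 2
j=3: u_3=193/420 ∈ [15/37, 23/37) → index 3
j=4: u_4=253/420 ∈ [15/37, 23/37) → index 3
j=5: u_5=313/420 ∈ [23/37, 30/37) → index 4
j=6: u_6=373/420 ∈ [30/37, 35/37) → index 5

1 1 2 3 3 4 5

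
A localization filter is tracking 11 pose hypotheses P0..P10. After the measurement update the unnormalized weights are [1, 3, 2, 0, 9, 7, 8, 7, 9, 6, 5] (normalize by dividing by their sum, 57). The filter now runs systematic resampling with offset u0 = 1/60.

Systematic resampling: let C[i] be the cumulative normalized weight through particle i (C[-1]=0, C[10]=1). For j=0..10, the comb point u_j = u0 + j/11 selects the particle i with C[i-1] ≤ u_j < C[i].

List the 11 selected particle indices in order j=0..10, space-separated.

0 4 4 5 5 6 7 8 8 9 10

C = [1/57, 4/57, 2/19, 2/19, 5/19, 22/57, 10/19, 37/57, 46/57, 52/57, 1]
j=0: u_0=1/60 ∈ [0, 1/57) → index 0
j=1: u_1=71/660 ∈ [2/19, 5/19) → index 4
j=2: u_2=131/660 ∈ [2/19, 5/19) → index 4
j=3: u_3=191/660 ∈ [5/19, 22/57) → index 5
j=4: u_4=251/660 ∈ [5/19, 22/57) → index 5
j=5: u_5=311/660 ∈ [22/57, 10/19) → index 6
j=6: u_6=371/660 ∈ [10/19, 37/57) → index 7
j=7: u_7=431/660 ∈ [37/57, 46/57) → index 8
j=8: u_8=491/660 ∈ [37/57, 46/57) → index 8
j=9: u_9=551/660 ∈ [46/57, 52/57) → index 9
j=10: u_10=611/660 ∈ [52/57, 1) → index 10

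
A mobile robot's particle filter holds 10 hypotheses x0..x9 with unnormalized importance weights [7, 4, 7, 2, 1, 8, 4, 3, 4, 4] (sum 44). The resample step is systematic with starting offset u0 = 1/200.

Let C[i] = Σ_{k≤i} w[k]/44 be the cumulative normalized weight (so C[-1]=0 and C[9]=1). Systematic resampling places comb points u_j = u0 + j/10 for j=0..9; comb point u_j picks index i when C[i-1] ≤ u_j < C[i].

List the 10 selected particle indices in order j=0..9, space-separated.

0 0 1 2 2 5 5 6 7 8

C = [7/44, 1/4, 9/22, 5/11, 21/44, 29/44, 3/4, 9/11, 10/11, 1]
j=0: u_0=1/200 ∈ [0, 7/44) → index 0
j=1: u_1=21/200 ∈ [0, 7/44) → index 0
j=2: u_2=41/200 ∈ [7/44, 1/4) → index 1
j=3: u_3=61/200 ∈ [1/4, 9/22) → index 2
j=4: u_4=81/200 ∈ [1/4, 9/22) → index 2
j=5: u_5=101/200 ∈ [21/44, 29/44) → index 5
j=6: u_6=121/200 ∈ [21/44, 29/44) → index 5
j=7: u_7=141/200 ∈ [29/44, 3/4) → index 6
j=8: u_8=161/200 ∈ [3/4, 9/11) → index 7
j=9: u_9=181/200 ∈ [9/11, 10/11) → index 8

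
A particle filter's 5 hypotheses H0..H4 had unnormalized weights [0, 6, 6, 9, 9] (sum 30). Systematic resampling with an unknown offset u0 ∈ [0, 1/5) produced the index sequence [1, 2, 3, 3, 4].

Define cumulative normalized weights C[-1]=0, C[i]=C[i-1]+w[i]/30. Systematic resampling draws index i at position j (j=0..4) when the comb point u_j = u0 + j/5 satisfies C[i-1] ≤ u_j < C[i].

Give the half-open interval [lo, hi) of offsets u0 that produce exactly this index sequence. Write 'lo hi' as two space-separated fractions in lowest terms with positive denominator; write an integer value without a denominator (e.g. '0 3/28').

0 1/10

C = [0, 1/5, 2/5, 7/10, 1]
j=0 picked index 1: u0 ∈ [0, 1/5)
j=1 picked index 2: u0 ∈ [0, 1/5)
j=2 picked index 3: u0 ∈ [0, 3/10)
j=3 picked index 3: u0 ∈ [-1/5, 1/10)
j=4 picked index 4: u0 ∈ [-1/10, 1/5)
intersection: [0, 1/10)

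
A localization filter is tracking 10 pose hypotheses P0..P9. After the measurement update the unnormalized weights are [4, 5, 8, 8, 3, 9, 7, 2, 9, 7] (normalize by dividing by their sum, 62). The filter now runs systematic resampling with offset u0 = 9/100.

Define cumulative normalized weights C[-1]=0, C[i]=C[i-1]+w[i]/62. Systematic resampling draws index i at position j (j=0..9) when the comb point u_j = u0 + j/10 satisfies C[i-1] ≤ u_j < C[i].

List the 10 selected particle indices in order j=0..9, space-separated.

1 2 3 3 5 5 6 8 9 9

C = [2/31, 9/62, 17/62, 25/62, 14/31, 37/62, 22/31, 23/31, 55/62, 1]
j=0: u_0=9/100 ∈ [2/31, 9/62) → index 1
j=1: u_1=19/100 ∈ [9/62, 17/62) → index 2
j=2: u_2=29/100 ∈ [17/62, 25/62) → index 3
j=3: u_3=39/100 ∈ [17/62, 25/62) → index 3
j=4: u_4=49/100 ∈ [14/31, 37/62) → index 5
j=5: u_5=59/100 ∈ [14/31, 37/62) → index 5
j=6: u_6=69/100 ∈ [37/62, 22/31) → index 6
j=7: u_7=79/100 ∈ [23/31, 55/62) → index 8
j=8: u_8=89/100 ∈ [55/62, 1) → index 9
j=9: u_9=99/100 ∈ [55/62, 1) → index 9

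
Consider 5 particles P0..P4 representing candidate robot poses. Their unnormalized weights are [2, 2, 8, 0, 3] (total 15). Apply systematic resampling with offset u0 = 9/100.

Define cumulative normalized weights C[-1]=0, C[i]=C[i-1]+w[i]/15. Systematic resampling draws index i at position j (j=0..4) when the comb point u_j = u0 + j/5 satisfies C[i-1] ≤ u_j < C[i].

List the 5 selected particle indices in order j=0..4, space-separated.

C = [2/15, 4/15, 4/5, 4/5, 1]
j=0: u_0=9/100 ∈ [0, 2/15) → index 0
j=1: u_1=29/100 ∈ [4/15, 4/5) → index 2
j=2: u_2=49/100 ∈ [4/15, 4/5) → index 2
j=3: u_3=69/100 ∈ [4/15, 4/5) → index 2
j=4: u_4=89/100 ∈ [4/5, 1) → index 4

0 2 2 2 4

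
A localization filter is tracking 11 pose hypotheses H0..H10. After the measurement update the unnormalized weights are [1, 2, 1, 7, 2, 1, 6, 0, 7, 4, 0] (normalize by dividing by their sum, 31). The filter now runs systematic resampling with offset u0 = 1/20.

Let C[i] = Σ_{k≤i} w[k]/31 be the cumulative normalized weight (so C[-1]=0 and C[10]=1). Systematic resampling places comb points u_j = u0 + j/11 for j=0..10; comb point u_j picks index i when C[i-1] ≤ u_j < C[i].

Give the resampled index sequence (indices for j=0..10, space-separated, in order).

1 3 3 3 4 6 6 8 8 8 9

C = [1/31, 3/31, 4/31, 11/31, 13/31, 14/31, 20/31, 20/31, 27/31, 1, 1]
j=0: u_0=1/20 ∈ [1/31, 3/31) → index 1
j=1: u_1=31/220 ∈ [4/31, 11/31) → index 3
j=2: u_2=51/220 ∈ [4/31, 11/31) → index 3
j=3: u_3=71/220 ∈ [4/31, 11/31) → index 3
j=4: u_4=91/220 ∈ [11/31, 13/31) → index 4
j=5: u_5=111/220 ∈ [14/31, 20/31) → index 6
j=6: u_6=131/220 ∈ [14/31, 20/31) → index 6
j=7: u_7=151/220 ∈ [20/31, 27/31) → index 8
j=8: u_8=171/220 ∈ [20/31, 27/31) → index 8
j=9: u_9=191/220 ∈ [20/31, 27/31) → index 8
j=10: u_10=211/220 ∈ [27/31, 1) → index 9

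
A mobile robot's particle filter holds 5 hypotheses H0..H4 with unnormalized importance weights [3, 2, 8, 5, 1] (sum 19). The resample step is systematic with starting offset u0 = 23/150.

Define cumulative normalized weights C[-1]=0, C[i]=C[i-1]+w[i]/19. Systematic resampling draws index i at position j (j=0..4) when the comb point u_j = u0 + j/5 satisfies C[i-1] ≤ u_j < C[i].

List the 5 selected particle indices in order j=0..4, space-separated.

C = [3/19, 5/19, 13/19, 18/19, 1]
j=0: u_0=23/150 ∈ [0, 3/19) → index 0
j=1: u_1=53/150 ∈ [5/19, 13/19) → index 2
j=2: u_2=83/150 ∈ [5/19, 13/19) → index 2
j=3: u_3=113/150 ∈ [13/19, 18/19) → index 3
j=4: u_4=143/150 ∈ [18/19, 1) → index 4

0 2 2 3 4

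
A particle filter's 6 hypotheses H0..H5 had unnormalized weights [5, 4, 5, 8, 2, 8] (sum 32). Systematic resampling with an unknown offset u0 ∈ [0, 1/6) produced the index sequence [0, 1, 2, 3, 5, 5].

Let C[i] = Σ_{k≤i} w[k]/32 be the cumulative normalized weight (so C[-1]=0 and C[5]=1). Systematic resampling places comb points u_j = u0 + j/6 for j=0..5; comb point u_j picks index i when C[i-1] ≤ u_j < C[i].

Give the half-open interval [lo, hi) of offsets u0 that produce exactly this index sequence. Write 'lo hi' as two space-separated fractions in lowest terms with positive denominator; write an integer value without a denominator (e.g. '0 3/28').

C = [5/32, 9/32, 7/16, 11/16, 3/4, 1]
j=0 picked index 0: u0 ∈ [0, 5/32)
j=1 picked index 1: u0 ∈ [-1/96, 11/96)
j=2 picked index 2: u0 ∈ [-5/96, 5/48)
j=3 picked index 3: u0 ∈ [-1/16, 3/16)
j=4 picked index 5: u0 ∈ [1/12, 1/3)
j=5 picked index 5: u0 ∈ [-1/12, 1/6)
intersection: [1/12, 5/48)

1/12 5/48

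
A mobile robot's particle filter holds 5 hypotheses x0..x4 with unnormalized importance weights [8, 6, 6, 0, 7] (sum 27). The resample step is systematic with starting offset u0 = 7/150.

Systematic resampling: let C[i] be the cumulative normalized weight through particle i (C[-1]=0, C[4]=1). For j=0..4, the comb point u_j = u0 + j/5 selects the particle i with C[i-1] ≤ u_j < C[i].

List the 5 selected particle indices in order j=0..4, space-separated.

C = [8/27, 14/27, 20/27, 20/27, 1]
j=0: u_0=7/150 ∈ [0, 8/27) → index 0
j=1: u_1=37/150 ∈ [0, 8/27) → index 0
j=2: u_2=67/150 ∈ [8/27, 14/27) → index 1
j=3: u_3=97/150 ∈ [14/27, 20/27) → index 2
j=4: u_4=127/150 ∈ [20/27, 1) → index 4

0 0 1 2 4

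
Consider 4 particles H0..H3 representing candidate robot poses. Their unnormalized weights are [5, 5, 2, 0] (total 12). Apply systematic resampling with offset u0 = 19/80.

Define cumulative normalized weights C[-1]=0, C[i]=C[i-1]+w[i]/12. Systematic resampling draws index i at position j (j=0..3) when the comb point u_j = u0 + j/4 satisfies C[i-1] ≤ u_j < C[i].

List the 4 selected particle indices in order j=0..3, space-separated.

0 1 1 2

C = [5/12, 5/6, 1, 1]
j=0: u_0=19/80 ∈ [0, 5/12) → index 0
j=1: u_1=39/80 ∈ [5/12, 5/6) → index 1
j=2: u_2=59/80 ∈ [5/12, 5/6) → index 1
j=3: u_3=79/80 ∈ [5/6, 1) → index 2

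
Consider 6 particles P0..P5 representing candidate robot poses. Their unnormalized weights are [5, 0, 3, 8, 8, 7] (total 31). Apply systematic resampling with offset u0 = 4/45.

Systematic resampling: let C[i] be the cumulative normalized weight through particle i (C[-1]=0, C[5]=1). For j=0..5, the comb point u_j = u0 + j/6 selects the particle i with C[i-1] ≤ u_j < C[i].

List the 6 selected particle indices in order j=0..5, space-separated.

0 2 3 4 4 5

C = [5/31, 5/31, 8/31, 16/31, 24/31, 1]
j=0: u_0=4/45 ∈ [0, 5/31) → index 0
j=1: u_1=23/90 ∈ [5/31, 8/31) → index 2
j=2: u_2=19/45 ∈ [8/31, 16/31) → index 3
j=3: u_3=53/90 ∈ [16/31, 24/31) → index 4
j=4: u_4=34/45 ∈ [16/31, 24/31) → index 4
j=5: u_5=83/90 ∈ [24/31, 1) → index 5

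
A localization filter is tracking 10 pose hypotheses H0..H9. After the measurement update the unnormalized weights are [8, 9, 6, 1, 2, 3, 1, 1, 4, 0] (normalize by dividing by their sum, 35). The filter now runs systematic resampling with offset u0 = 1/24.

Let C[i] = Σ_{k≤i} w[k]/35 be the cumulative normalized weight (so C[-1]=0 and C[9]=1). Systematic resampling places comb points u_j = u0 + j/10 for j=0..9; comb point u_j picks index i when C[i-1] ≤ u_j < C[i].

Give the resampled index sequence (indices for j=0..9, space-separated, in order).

C = [8/35, 17/35, 23/35, 24/35, 26/35, 29/35, 6/7, 31/35, 1, 1]
j=0: u_0=1/24 ∈ [0, 8/35) → index 0
j=1: u_1=17/120 ∈ [0, 8/35) → index 0
j=2: u_2=29/120 ∈ [8/35, 17/35) → index 1
j=3: u_3=41/120 ∈ [8/35, 17/35) → index 1
j=4: u_4=53/120 ∈ [8/35, 17/35) → index 1
j=5: u_5=13/24 ∈ [17/35, 23/35) → index 2
j=6: u_6=77/120 ∈ [17/35, 23/35) → index 2
j=7: u_7=89/120 ∈ [24/35, 26/35) → index 4
j=8: u_8=101/120 ∈ [29/35, 6/7) → index 6
j=9: u_9=113/120 ∈ [31/35, 1) → index 8

0 0 1 1 1 2 2 4 6 8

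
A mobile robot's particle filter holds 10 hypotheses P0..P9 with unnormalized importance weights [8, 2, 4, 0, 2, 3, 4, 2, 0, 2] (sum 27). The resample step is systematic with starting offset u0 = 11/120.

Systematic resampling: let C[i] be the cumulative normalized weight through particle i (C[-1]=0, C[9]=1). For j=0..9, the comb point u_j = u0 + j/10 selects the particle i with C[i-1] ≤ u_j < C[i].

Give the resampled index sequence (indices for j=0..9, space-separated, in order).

0 0 0 2 2 4 5 6 7 9

C = [8/27, 10/27, 14/27, 14/27, 16/27, 19/27, 23/27, 25/27, 25/27, 1]
j=0: u_0=11/120 ∈ [0, 8/27) → index 0
j=1: u_1=23/120 ∈ [0, 8/27) → index 0
j=2: u_2=7/24 ∈ [0, 8/27) → index 0
j=3: u_3=47/120 ∈ [10/27, 14/27) → index 2
j=4: u_4=59/120 ∈ [10/27, 14/27) → index 2
j=5: u_5=71/120 ∈ [14/27, 16/27) → index 4
j=6: u_6=83/120 ∈ [16/27, 19/27) → index 5
j=7: u_7=19/24 ∈ [19/27, 23/27) → index 6
j=8: u_8=107/120 ∈ [23/27, 25/27) → index 7
j=9: u_9=119/120 ∈ [25/27, 1) → index 9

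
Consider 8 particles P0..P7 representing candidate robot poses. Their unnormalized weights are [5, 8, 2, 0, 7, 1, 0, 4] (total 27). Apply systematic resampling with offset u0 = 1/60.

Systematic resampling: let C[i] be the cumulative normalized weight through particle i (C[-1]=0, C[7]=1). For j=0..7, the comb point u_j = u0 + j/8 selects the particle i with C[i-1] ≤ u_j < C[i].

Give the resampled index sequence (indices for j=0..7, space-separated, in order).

C = [5/27, 13/27, 5/9, 5/9, 22/27, 23/27, 23/27, 1]
j=0: u_0=1/60 ∈ [0, 5/27) → index 0
j=1: u_1=17/120 ∈ [0, 5/27) → index 0
j=2: u_2=4/15 ∈ [5/27, 13/27) → index 1
j=3: u_3=47/120 ∈ [5/27, 13/27) → index 1
j=4: u_4=31/60 ∈ [13/27, 5/9) → index 2
j=5: u_5=77/120 ∈ [5/9, 22/27) → index 4
j=6: u_6=23/30 ∈ [5/9, 22/27) → index 4
j=7: u_7=107/120 ∈ [23/27, 1) → index 7

0 0 1 1 2 4 4 7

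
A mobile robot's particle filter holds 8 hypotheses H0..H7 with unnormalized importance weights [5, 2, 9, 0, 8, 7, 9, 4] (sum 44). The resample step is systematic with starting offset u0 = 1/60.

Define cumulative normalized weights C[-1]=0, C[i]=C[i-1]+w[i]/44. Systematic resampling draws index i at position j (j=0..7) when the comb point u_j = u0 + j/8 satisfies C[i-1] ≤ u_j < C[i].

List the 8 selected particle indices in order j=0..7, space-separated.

C = [5/44, 7/44, 4/11, 4/11, 6/11, 31/44, 10/11, 1]
j=0: u_0=1/60 ∈ [0, 5/44) → index 0
j=1: u_1=17/120 ∈ [5/44, 7/44) → index 1
j=2: u_2=4/15 ∈ [7/44, 4/11) → index 2
j=3: u_3=47/120 ∈ [4/11, 6/11) → index 4
j=4: u_4=31/60 ∈ [4/11, 6/11) → index 4
j=5: u_5=77/120 ∈ [6/11, 31/44) → index 5
j=6: u_6=23/30 ∈ [31/44, 10/11) → index 6
j=7: u_7=107/120 ∈ [31/44, 10/11) → index 6

0 1 2 4 4 5 6 6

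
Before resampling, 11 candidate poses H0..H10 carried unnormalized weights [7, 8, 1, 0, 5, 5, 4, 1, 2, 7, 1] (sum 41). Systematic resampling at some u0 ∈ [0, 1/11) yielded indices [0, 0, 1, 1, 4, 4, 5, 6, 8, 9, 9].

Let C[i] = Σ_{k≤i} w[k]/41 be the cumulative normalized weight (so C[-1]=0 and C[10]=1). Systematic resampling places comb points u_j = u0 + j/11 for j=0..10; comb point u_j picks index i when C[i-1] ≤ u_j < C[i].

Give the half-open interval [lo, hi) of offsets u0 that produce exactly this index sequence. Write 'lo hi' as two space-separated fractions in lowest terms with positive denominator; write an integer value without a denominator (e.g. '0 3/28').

13/451 26/451

C = [7/41, 15/41, 16/41, 16/41, 21/41, 26/41, 30/41, 31/41, 33/41, 40/41, 1]
j=0 picked index 0: u0 ∈ [0, 7/41)
j=1 picked index 0: u0 ∈ [-1/11, 36/451)
j=2 picked index 1: u0 ∈ [-5/451, 83/451)
j=3 picked index 1: u0 ∈ [-46/451, 42/451)
j=4 picked index 4: u0 ∈ [12/451, 67/451)
j=5 picked index 4: u0 ∈ [-29/451, 26/451)
j=6 picked index 5: u0 ∈ [-15/451, 40/451)
j=7 picked index 6: u0 ∈ [-1/451, 43/451)
j=8 picked index 8: u0 ∈ [13/451, 35/451)
j=9 picked index 9: u0 ∈ [-6/451, 71/451)
j=10 picked index 9: u0 ∈ [-47/451, 30/451)
intersection: [13/451, 26/451)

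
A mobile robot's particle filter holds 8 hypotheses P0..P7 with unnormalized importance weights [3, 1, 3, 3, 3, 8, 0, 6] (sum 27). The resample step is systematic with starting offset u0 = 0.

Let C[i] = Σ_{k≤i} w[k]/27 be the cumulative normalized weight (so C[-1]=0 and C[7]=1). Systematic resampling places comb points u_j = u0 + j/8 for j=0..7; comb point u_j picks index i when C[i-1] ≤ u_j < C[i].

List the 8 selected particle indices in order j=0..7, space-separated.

0 1 2 4 5 5 5 7

C = [1/9, 4/27, 7/27, 10/27, 13/27, 7/9, 7/9, 1]
j=0: u_0=0 ∈ [0, 1/9) → index 0
j=1: u_1=1/8 ∈ [1/9, 4/27) → index 1
j=2: u_2=1/4 ∈ [4/27, 7/27) → index 2
j=3: u_3=3/8 ∈ [10/27, 13/27) → index 4
j=4: u_4=1/2 ∈ [13/27, 7/9) → index 5
j=5: u_5=5/8 ∈ [13/27, 7/9) → index 5
j=6: u_6=3/4 ∈ [13/27, 7/9) → index 5
j=7: u_7=7/8 ∈ [7/9, 1) → index 7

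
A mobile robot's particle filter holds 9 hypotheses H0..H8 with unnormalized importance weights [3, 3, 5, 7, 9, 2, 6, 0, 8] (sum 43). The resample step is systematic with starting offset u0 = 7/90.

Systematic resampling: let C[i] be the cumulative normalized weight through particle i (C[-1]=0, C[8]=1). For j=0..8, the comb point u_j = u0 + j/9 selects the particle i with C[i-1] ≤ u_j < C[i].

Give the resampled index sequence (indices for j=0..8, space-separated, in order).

C = [3/43, 6/43, 11/43, 18/43, 27/43, 29/43, 35/43, 35/43, 1]
j=0: u_0=7/90 ∈ [3/43, 6/43) → index 1
j=1: u_1=17/90 ∈ [6/43, 11/43) → index 2
j=2: u_2=3/10 ∈ [11/43, 18/43) → index 3
j=3: u_3=37/90 ∈ [11/43, 18/43) → index 3
j=4: u_4=47/90 ∈ [18/43, 27/43) → index 4
j=5: u_5=19/30 ∈ [27/43, 29/43) → index 5
j=6: u_6=67/90 ∈ [29/43, 35/43) → index 6
j=7: u_7=77/90 ∈ [35/43, 1) → index 8
j=8: u_8=29/30 ∈ [35/43, 1) → index 8

1 2 3 3 4 5 6 8 8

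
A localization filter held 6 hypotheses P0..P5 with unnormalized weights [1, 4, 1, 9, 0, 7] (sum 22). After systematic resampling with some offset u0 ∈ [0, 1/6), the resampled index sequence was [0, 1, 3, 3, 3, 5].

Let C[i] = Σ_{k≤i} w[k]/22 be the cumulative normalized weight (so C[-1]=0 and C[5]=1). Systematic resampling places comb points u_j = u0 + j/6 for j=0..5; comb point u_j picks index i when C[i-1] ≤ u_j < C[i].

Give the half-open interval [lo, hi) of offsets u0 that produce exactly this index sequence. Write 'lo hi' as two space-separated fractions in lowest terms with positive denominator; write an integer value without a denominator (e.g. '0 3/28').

0 1/66

C = [1/22, 5/22, 3/11, 15/22, 15/22, 1]
j=0 picked index 0: u0 ∈ [0, 1/22)
j=1 picked index 1: u0 ∈ [-4/33, 2/33)
j=2 picked index 3: u0 ∈ [-2/33, 23/66)
j=3 picked index 3: u0 ∈ [-5/22, 2/11)
j=4 picked index 3: u0 ∈ [-13/33, 1/66)
j=5 picked index 5: u0 ∈ [-5/33, 1/6)
intersection: [0, 1/66)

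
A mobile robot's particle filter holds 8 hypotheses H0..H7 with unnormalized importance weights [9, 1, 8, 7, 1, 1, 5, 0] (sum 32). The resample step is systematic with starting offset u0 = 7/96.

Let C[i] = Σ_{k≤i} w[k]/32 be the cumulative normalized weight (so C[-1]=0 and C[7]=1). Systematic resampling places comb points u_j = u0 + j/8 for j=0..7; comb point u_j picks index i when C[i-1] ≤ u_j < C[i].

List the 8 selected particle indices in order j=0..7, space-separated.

0 0 2 2 3 3 5 6

C = [9/32, 5/16, 9/16, 25/32, 13/16, 27/32, 1, 1]
j=0: u_0=7/96 ∈ [0, 9/32) → index 0
j=1: u_1=19/96 ∈ [0, 9/32) → index 0
j=2: u_2=31/96 ∈ [5/16, 9/16) → index 2
j=3: u_3=43/96 ∈ [5/16, 9/16) → index 2
j=4: u_4=55/96 ∈ [9/16, 25/32) → index 3
j=5: u_5=67/96 ∈ [9/16, 25/32) → index 3
j=6: u_6=79/96 ∈ [13/16, 27/32) → index 5
j=7: u_7=91/96 ∈ [27/32, 1) → index 6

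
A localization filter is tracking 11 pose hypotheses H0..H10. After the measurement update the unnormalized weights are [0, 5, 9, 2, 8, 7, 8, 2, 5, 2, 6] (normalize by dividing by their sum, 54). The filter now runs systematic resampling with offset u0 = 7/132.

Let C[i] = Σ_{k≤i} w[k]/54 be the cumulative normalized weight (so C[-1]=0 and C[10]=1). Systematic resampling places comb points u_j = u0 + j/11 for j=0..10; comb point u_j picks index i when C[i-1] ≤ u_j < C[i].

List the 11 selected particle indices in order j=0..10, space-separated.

1 2 2 4 4 5 6 6 8 9 10

C = [0, 5/54, 7/27, 8/27, 4/9, 31/54, 13/18, 41/54, 23/27, 8/9, 1]
j=0: u_0=7/132 ∈ [0, 5/54) → index 1
j=1: u_1=19/132 ∈ [5/54, 7/27) → index 2
j=2: u_2=31/132 ∈ [5/54, 7/27) → index 2
j=3: u_3=43/132 ∈ [8/27, 4/9) → index 4
j=4: u_4=5/12 ∈ [8/27, 4/9) → index 4
j=5: u_5=67/132 ∈ [4/9, 31/54) → index 5
j=6: u_6=79/132 ∈ [31/54, 13/18) → index 6
j=7: u_7=91/132 ∈ [31/54, 13/18) → index 6
j=8: u_8=103/132 ∈ [41/54, 23/27) → index 8
j=9: u_9=115/132 ∈ [23/27, 8/9) → index 9
j=10: u_10=127/132 ∈ [8/9, 1) → index 10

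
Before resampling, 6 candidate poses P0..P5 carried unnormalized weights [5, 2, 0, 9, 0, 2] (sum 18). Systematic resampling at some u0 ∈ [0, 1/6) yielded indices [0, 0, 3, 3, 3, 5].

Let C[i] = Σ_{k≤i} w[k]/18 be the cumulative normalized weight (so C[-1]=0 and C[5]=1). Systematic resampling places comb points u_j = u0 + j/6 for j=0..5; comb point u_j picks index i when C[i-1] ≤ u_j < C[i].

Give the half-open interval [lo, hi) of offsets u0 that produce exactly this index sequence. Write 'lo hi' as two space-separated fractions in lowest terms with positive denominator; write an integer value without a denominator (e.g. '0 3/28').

C = [5/18, 7/18, 7/18, 8/9, 8/9, 1]
j=0 picked index 0: u0 ∈ [0, 5/18)
j=1 picked index 0: u0 ∈ [-1/6, 1/9)
j=2 picked index 3: u0 ∈ [1/18, 5/9)
j=3 picked index 3: u0 ∈ [-1/9, 7/18)
j=4 picked index 3: u0 ∈ [-5/18, 2/9)
j=5 picked index 5: u0 ∈ [1/18, 1/6)
intersection: [1/18, 1/9)

1/18 1/9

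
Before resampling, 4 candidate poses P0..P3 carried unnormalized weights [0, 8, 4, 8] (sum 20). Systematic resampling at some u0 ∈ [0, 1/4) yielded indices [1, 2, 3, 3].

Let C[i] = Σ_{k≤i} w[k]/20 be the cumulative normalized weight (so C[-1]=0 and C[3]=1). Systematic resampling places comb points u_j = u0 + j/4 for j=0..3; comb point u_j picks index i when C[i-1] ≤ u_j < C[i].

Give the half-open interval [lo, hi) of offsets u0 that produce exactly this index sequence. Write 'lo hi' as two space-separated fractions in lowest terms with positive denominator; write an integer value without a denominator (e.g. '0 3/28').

3/20 1/4

C = [0, 2/5, 3/5, 1]
j=0 picked index 1: u0 ∈ [0, 2/5)
j=1 picked index 2: u0 ∈ [3/20, 7/20)
j=2 picked index 3: u0 ∈ [1/10, 1/2)
j=3 picked index 3: u0 ∈ [-3/20, 1/4)
intersection: [3/20, 1/4)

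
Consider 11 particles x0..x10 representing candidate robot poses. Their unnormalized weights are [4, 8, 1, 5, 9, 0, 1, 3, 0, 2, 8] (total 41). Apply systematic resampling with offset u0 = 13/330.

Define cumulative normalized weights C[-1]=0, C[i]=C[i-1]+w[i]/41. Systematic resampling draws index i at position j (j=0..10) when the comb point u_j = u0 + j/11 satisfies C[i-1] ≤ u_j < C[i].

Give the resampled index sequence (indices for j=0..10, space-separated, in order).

0 1 1 2 3 4 4 6 9 10 10

C = [4/41, 12/41, 13/41, 18/41, 27/41, 27/41, 28/41, 31/41, 31/41, 33/41, 1]
j=0: u_0=13/330 ∈ [0, 4/41) → index 0
j=1: u_1=43/330 ∈ [4/41, 12/41) → index 1
j=2: u_2=73/330 ∈ [4/41, 12/41) → index 1
j=3: u_3=103/330 ∈ [12/41, 13/41) → index 2
j=4: u_4=133/330 ∈ [13/41, 18/41) → index 3
j=5: u_5=163/330 ∈ [18/41, 27/41) → index 4
j=6: u_6=193/330 ∈ [18/41, 27/41) → index 4
j=7: u_7=223/330 ∈ [27/41, 28/41) → index 6
j=8: u_8=23/30 ∈ [31/41, 33/41) → index 9
j=9: u_9=283/330 ∈ [33/41, 1) → index 10
j=10: u_10=313/330 ∈ [33/41, 1) → index 10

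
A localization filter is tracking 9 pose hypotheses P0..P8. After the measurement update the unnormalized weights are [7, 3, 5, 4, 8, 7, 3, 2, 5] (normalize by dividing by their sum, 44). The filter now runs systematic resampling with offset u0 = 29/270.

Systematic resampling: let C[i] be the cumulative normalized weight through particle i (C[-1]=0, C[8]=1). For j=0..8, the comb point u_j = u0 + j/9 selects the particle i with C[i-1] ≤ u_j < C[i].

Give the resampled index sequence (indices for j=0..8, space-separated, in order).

C = [7/44, 5/22, 15/44, 19/44, 27/44, 17/22, 37/44, 39/44, 1]
j=0: u_0=29/270 ∈ [0, 7/44) → index 0
j=1: u_1=59/270 ∈ [7/44, 5/22) → index 1
j=2: u_2=89/270 ∈ [5/22, 15/44) → index 2
j=3: u_3=119/270 ∈ [19/44, 27/44) → index 4
j=4: u_4=149/270 ∈ [19/44, 27/44) → index 4
j=5: u_5=179/270 ∈ [27/44, 17/22) → index 5
j=6: u_6=209/270 ∈ [17/22, 37/44) → index 6
j=7: u_7=239/270 ∈ [37/44, 39/44) → index 7
j=8: u_8=269/270 ∈ [39/44, 1) → index 8

0 1 2 4 4 5 6 7 8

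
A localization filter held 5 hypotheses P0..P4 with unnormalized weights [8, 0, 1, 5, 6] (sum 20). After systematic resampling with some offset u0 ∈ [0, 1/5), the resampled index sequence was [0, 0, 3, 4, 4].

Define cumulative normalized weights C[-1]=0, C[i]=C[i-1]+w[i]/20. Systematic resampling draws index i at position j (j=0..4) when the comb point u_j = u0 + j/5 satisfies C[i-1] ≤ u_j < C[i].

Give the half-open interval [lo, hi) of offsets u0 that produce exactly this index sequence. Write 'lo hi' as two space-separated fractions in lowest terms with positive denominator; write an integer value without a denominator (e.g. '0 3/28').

1/10 1/5

C = [2/5, 2/5, 9/20, 7/10, 1]
j=0 picked index 0: u0 ∈ [0, 2/5)
j=1 picked index 0: u0 ∈ [-1/5, 1/5)
j=2 picked index 3: u0 ∈ [1/20, 3/10)
j=3 picked index 4: u0 ∈ [1/10, 2/5)
j=4 picked index 4: u0 ∈ [-1/10, 1/5)
intersection: [1/10, 1/5)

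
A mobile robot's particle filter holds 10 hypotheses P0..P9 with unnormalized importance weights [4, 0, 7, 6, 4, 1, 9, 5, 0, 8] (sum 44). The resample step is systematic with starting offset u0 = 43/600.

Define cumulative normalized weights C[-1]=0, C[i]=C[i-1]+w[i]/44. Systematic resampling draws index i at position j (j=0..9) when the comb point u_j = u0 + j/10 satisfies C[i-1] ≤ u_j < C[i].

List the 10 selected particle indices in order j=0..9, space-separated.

C = [1/11, 1/11, 1/4, 17/44, 21/44, 1/2, 31/44, 9/11, 9/11, 1]
j=0: u_0=43/600 ∈ [0, 1/11) → index 0
j=1: u_1=103/600 ∈ [1/11, 1/4) → index 2
j=2: u_2=163/600 ∈ [1/4, 17/44) → index 3
j=3: u_3=223/600 ∈ [1/4, 17/44) → index 3
j=4: u_4=283/600 ∈ [17/44, 21/44) → index 4
j=5: u_5=343/600 ∈ [1/2, 31/44) → index 6
j=6: u_6=403/600 ∈ [1/2, 31/44) → index 6
j=7: u_7=463/600 ∈ [31/44, 9/11) → index 7
j=8: u_8=523/600 ∈ [9/11, 1) → index 9
j=9: u_9=583/600 ∈ [9/11, 1) → index 9

0 2 3 3 4 6 6 7 9 9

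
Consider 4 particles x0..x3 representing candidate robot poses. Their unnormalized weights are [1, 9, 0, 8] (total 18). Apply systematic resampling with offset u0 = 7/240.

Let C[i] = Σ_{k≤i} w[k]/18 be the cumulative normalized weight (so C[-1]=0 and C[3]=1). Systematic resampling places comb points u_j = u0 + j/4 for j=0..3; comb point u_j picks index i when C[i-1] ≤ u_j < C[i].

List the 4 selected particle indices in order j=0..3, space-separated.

0 1 1 3

C = [1/18, 5/9, 5/9, 1]
j=0: u_0=7/240 ∈ [0, 1/18) → index 0
j=1: u_1=67/240 ∈ [1/18, 5/9) → index 1
j=2: u_2=127/240 ∈ [1/18, 5/9) → index 1
j=3: u_3=187/240 ∈ [5/9, 1) → index 3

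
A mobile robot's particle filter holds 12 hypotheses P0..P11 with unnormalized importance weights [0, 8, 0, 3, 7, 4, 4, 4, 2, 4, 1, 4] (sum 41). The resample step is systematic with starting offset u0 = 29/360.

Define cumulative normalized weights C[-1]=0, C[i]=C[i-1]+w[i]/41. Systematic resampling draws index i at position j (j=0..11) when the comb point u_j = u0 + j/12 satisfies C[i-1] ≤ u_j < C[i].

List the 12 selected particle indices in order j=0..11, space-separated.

C = [0, 8/41, 8/41, 11/41, 18/41, 22/41, 26/41, 30/41, 32/41, 36/41, 37/41, 1]
j=0: u_0=29/360 ∈ [0, 8/41) → index 1
j=1: u_1=59/360 ∈ [0, 8/41) → index 1
j=2: u_2=89/360 ∈ [8/41, 11/41) → index 3
j=3: u_3=119/360 ∈ [11/41, 18/41) → index 4
j=4: u_4=149/360 ∈ [11/41, 18/41) → index 4
j=5: u_5=179/360 ∈ [18/41, 22/41) → index 5
j=6: u_6=209/360 ∈ [22/41, 26/41) → index 6
j=7: u_7=239/360 ∈ [26/41, 30/41) → index 7
j=8: u_8=269/360 ∈ [30/41, 32/41) → index 8
j=9: u_9=299/360 ∈ [32/41, 36/41) → index 9
j=10: u_10=329/360 ∈ [37/41, 1) → index 11
j=11: u_11=359/360 ∈ [37/41, 1) → index 11

1 1 3 4 4 5 6 7 8 9 11 11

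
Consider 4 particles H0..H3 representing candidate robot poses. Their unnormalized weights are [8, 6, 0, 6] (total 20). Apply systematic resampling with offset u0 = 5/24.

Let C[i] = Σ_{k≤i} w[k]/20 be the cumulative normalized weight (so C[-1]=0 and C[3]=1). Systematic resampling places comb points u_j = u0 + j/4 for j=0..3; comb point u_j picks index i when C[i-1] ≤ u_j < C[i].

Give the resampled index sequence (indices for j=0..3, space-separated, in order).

0 1 3 3

C = [2/5, 7/10, 7/10, 1]
j=0: u_0=5/24 ∈ [0, 2/5) → index 0
j=1: u_1=11/24 ∈ [2/5, 7/10) → index 1
j=2: u_2=17/24 ∈ [7/10, 1) → index 3
j=3: u_3=23/24 ∈ [7/10, 1) → index 3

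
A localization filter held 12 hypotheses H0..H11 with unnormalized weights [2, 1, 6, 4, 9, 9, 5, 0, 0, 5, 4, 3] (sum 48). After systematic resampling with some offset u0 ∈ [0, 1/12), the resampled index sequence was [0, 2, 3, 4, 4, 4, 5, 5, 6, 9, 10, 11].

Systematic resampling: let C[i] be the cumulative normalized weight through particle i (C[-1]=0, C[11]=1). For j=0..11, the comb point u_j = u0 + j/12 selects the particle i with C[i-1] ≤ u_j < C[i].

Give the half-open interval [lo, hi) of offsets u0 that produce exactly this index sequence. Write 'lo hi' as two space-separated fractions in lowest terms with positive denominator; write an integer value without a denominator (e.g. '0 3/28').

C = [1/24, 1/16, 3/16, 13/48, 11/24, 31/48, 3/4, 3/4, 3/4, 41/48, 15/16, 1]
j=0 picked index 0: u0 ∈ [0, 1/24)
j=1 picked index 2: u0 ∈ [-1/48, 5/48)
j=2 picked index 3: u0 ∈ [1/48, 5/48)
j=3 picked index 4: u0 ∈ [1/48, 5/24)
j=4 picked index 4: u0 ∈ [-1/16, 1/8)
j=5 picked index 4: u0 ∈ [-7/48, 1/24)
j=6 picked index 5: u0 ∈ [-1/24, 7/48)
j=7 picked index 5: u0 ∈ [-1/8, 1/16)
j=8 picked index 6: u0 ∈ [-1/48, 1/12)
j=9 picked index 9: u0 ∈ [0, 5/48)
j=10 picked index 10: u0 ∈ [1/48, 5/48)
j=11 picked index 11: u0 ∈ [1/48, 1/12)
intersection: [1/48, 1/24)

1/48 1/24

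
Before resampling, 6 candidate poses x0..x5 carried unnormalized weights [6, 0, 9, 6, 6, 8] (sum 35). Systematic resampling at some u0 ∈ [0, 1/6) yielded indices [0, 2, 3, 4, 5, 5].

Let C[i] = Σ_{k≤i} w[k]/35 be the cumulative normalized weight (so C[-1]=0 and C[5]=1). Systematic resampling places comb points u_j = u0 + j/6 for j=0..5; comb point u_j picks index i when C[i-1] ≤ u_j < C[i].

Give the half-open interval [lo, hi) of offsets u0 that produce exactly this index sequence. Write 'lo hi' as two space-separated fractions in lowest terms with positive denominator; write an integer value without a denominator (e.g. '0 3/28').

11/105 1/6

C = [6/35, 6/35, 3/7, 3/5, 27/35, 1]
j=0 picked index 0: u0 ∈ [0, 6/35)
j=1 picked index 2: u0 ∈ [1/210, 11/42)
j=2 picked index 3: u0 ∈ [2/21, 4/15)
j=3 picked index 4: u0 ∈ [1/10, 19/70)
j=4 picked index 5: u0 ∈ [11/105, 1/3)
j=5 picked index 5: u0 ∈ [-13/210, 1/6)
intersection: [11/105, 1/6)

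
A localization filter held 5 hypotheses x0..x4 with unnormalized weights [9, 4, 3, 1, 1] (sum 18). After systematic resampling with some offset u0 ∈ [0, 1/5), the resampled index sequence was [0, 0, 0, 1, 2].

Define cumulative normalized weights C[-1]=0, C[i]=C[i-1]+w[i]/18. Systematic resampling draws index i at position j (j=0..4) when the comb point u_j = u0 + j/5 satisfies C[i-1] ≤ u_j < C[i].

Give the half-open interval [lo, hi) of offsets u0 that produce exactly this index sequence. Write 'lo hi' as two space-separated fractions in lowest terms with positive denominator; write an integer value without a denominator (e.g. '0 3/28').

0 4/45

C = [1/2, 13/18, 8/9, 17/18, 1]
j=0 picked index 0: u0 ∈ [0, 1/2)
j=1 picked index 0: u0 ∈ [-1/5, 3/10)
j=2 picked index 0: u0 ∈ [-2/5, 1/10)
j=3 picked index 1: u0 ∈ [-1/10, 11/90)
j=4 picked index 2: u0 ∈ [-7/90, 4/45)
intersection: [0, 4/45)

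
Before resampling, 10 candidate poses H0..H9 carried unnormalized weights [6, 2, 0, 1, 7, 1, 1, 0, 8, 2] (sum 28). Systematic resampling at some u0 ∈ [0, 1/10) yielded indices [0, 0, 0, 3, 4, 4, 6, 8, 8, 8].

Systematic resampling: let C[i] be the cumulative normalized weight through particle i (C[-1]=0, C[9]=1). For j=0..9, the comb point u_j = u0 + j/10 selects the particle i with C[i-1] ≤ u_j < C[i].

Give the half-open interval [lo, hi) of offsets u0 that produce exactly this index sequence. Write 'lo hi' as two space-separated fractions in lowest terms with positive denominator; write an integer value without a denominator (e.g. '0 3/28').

C = [3/14, 2/7, 2/7, 9/28, 4/7, 17/28, 9/14, 9/14, 13/14, 1]
j=0 picked index 0: u0 ∈ [0, 3/14)
j=1 picked index 0: u0 ∈ [-1/10, 4/35)
j=2 picked index 0: u0 ∈ [-1/5, 1/70)
j=3 picked index 3: u0 ∈ [-1/70, 3/140)
j=4 picked index 4: u0 ∈ [-11/140, 6/35)
j=5 picked index 4: u0 ∈ [-5/28, 1/14)
j=6 picked index 6: u0 ∈ [1/140, 3/70)
j=7 picked index 8: u0 ∈ [-2/35, 8/35)
j=8 picked index 8: u0 ∈ [-11/70, 9/70)
j=9 picked index 8: u0 ∈ [-9/35, 1/35)
intersection: [1/140, 1/70)

1/140 1/70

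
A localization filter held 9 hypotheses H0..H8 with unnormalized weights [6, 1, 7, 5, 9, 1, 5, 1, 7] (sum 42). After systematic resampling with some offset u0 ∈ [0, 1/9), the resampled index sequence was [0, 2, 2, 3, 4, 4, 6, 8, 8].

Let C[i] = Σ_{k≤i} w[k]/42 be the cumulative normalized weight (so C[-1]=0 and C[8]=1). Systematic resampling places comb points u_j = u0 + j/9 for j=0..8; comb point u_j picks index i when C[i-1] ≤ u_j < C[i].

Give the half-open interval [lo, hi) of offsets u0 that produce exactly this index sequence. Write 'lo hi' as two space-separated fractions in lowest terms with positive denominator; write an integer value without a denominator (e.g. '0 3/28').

C = [1/7, 1/6, 1/3, 19/42, 2/3, 29/42, 17/21, 5/6, 1]
j=0 picked index 0: u0 ∈ [0, 1/7)
j=1 picked index 2: u0 ∈ [1/18, 2/9)
j=2 picked index 2: u0 ∈ [-1/18, 1/9)
j=3 picked index 3: u0 ∈ [0, 5/42)
j=4 picked index 4: u0 ∈ [1/126, 2/9)
j=5 picked index 4: u0 ∈ [-13/126, 1/9)
j=6 picked index 6: u0 ∈ [1/42, 1/7)
j=7 picked index 8: u0 ∈ [1/18, 2/9)
j=8 picked index 8: u0 ∈ [-1/18, 1/9)
intersection: [1/18, 1/9)

1/18 1/9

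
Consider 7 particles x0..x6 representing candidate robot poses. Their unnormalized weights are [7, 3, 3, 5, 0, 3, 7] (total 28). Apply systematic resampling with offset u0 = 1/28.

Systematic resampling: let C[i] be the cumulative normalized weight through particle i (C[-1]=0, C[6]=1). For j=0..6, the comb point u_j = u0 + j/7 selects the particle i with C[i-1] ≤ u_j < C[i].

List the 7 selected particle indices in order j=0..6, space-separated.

C = [1/4, 5/14, 13/28, 9/14, 9/14, 3/4, 1]
j=0: u_0=1/28 ∈ [0, 1/4) → index 0
j=1: u_1=5/28 ∈ [0, 1/4) → index 0
j=2: u_2=9/28 ∈ [1/4, 5/14) → index 1
j=3: u_3=13/28 ∈ [13/28, 9/14) → index 3
j=4: u_4=17/28 ∈ [13/28, 9/14) → index 3
j=5: u_5=3/4 ∈ [3/4, 1) → index 6
j=6: u_6=25/28 ∈ [3/4, 1) → index 6

0 0 1 3 3 6 6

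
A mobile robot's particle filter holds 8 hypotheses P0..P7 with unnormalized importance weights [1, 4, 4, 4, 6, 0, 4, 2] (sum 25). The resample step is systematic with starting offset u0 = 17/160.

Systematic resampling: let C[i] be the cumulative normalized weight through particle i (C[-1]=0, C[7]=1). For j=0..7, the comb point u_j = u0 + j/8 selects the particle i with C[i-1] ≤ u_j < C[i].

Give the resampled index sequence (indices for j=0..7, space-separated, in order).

C = [1/25, 1/5, 9/25, 13/25, 19/25, 19/25, 23/25, 1]
j=0: u_0=17/160 ∈ [1/25, 1/5) → index 1
j=1: u_1=37/160 ∈ [1/5, 9/25) → index 2
j=2: u_2=57/160 ∈ [1/5, 9/25) → index 2
j=3: u_3=77/160 ∈ [9/25, 13/25) → index 3
j=4: u_4=97/160 ∈ [13/25, 19/25) → index 4
j=5: u_5=117/160 ∈ [13/25, 19/25) → index 4
j=6: u_6=137/160 ∈ [19/25, 23/25) → index 6
j=7: u_7=157/160 ∈ [23/25, 1) → index 7

1 2 2 3 4 4 6 7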